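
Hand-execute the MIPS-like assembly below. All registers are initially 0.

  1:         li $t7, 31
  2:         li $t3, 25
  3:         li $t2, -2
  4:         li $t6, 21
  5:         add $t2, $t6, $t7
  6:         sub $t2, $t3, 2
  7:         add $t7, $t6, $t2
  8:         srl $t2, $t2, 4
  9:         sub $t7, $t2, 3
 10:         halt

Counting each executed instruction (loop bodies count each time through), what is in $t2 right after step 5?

52

$t7=31
$t3=25
$t2=-2
$t6=21
$t2=21+31=52
After step 5: $t2 = 52.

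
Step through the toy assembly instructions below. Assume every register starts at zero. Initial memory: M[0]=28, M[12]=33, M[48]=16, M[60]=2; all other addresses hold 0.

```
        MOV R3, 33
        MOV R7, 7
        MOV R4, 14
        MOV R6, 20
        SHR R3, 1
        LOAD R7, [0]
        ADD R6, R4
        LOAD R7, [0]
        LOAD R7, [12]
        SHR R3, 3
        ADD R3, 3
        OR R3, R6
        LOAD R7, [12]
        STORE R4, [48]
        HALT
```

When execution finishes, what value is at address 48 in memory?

14

MOV R3, 33 → R3=33
MOV R7, 7 → R7=7
MOV R4, 14 → R4=14
MOV R6, 20 → R6=20
SHR R3, 1 → R3=33>>1=16
LOAD R7, [0] → R7=M[0]=28
ADD R6, R4 → R6=20+14=34
LOAD R7, [0] → R7=M[0]=28
LOAD R7, [12] → R7=M[12]=33
SHR R3, 3 → R3=16>>3=2
ADD R3, 3 → R3=2+3=5
OR R3, R6 → R3=5|34=39
LOAD R7, [12] → R7=M[12]=33
STORE R4, [48] → M[48]=14
halt.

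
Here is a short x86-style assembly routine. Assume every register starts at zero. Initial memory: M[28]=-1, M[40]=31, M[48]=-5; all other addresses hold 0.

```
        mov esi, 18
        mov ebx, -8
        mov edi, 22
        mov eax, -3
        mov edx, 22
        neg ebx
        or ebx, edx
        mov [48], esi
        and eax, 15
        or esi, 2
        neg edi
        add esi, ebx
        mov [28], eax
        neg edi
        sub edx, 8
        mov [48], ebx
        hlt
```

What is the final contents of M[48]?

mov esi, 18 → esi=18
mov ebx, -8 → ebx=-8
mov edi, 22 → edi=22
mov eax, -3 → eax=-3
mov edx, 22 → edx=22
neg ebx → ebx=-(-8)=8
or ebx, edx → ebx=8|22=30
mov [48], esi → M[48]=18
and eax, 15 → eax=(-3)&15=13
or esi, 2 → esi=18|2=18
neg edi → edi=-(22)=-22
add esi, ebx → esi=18+30=48
mov [28], eax → M[28]=13
neg edi → edi=-(-22)=22
sub edx, 8 → edx=22-8=14
mov [48], ebx → M[48]=30
halt.

30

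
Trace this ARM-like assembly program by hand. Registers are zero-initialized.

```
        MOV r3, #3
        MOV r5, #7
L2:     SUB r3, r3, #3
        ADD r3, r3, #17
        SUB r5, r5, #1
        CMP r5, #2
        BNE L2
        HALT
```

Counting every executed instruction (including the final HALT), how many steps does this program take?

28

after MOV r3, #3: r3=3
after MOV r5, #7: r5=7
after SUB r3, r3, #3: r3=3-3=0
after ADD r3, r3, #17: r3=0+17=17
after SUB r5, r5, #1: r5=7-1=6
CMP r5, #2  (cmp 6,2)
BNE L2: taken
after SUB r3, r3, #3: r3=17-3=14
after ADD r3, r3, #17: r3=14+17=31
after SUB r5, r5, #1: r5=6-1=5
CMP r5, #2  (cmp 5,2)
BNE L2: taken
after SUB r3, r3, #3: r3=31-3=28
after ADD r3, r3, #17: r3=28+17=45
after SUB r5, r5, #1: r5=5-1=4
CMP r5, #2  (cmp 4,2)
BNE L2: taken
after SUB r3, r3, #3: r3=45-3=42
after ADD r3, r3, #17: r3=42+17=59
after SUB r5, r5, #1: r5=4-1=3
CMP r5, #2  (cmp 3,2)
BNE L2: taken
after SUB r3, r3, #3: r3=59-3=56
after ADD r3, r3, #17: r3=56+17=73
after SUB r5, r5, #1: r5=3-1=2
CMP r5, #2  (cmp 2,2)
BNE L2: not taken
halt.
Total executed instructions: 28.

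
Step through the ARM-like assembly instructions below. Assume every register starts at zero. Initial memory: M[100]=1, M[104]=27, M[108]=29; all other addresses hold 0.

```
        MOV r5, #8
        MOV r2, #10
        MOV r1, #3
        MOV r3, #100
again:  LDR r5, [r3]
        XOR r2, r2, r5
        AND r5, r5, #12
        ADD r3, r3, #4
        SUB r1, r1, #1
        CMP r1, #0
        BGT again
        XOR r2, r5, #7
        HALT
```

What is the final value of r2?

r5=8
r2=10
r1=3
r3=100
r5=M[100]=1
r2=10^1=11
r5=1&12=0
r3=100+4=104
r1=3-1=2
CMP r1, #0  (cmp 2,0)
BGT again: taken
r5=M[104]=27
r2=11^27=16
r5=27&12=8
r3=104+4=108
r1=2-1=1
CMP r1, #0  (cmp 1,0)
BGT again: taken
r5=M[108]=29
r2=16^29=13
r5=29&12=12
r3=108+4=112
r1=1-1=0
CMP r1, #0  (cmp 0,0)
BGT again: not taken
r2=12^7=11
halt.

11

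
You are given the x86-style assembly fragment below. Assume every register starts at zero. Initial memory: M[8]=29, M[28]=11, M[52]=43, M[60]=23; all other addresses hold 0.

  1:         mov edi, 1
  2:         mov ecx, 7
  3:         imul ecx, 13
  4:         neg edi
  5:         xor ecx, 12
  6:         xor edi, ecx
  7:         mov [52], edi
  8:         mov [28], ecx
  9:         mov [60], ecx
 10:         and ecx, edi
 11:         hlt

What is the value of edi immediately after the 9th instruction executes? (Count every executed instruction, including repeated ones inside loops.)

edi=1
ecx=7
ecx=7*13=91
edi=-(1)=-1
ecx=91^12=87
edi=(-1)^87=-88
mov [52], edi → M[52]=-88
mov [28], ecx → M[28]=87
mov [60], ecx → M[60]=87
After step 9: edi = -88.

-88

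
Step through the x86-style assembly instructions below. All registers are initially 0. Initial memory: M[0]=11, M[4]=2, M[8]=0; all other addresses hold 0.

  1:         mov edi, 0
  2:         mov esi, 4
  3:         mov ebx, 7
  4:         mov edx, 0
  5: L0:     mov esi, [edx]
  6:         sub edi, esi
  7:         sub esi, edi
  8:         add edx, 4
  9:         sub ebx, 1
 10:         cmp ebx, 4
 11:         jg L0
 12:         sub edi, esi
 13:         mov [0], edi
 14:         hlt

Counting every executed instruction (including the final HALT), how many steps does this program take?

28

after mov edi, 0: edi=0
after mov esi, 4: esi=4
after mov ebx, 7: ebx=7
after mov edx, 0: edx=0
after mov esi, [edx]: esi=M[0]=11
after sub edi, esi: edi=0-11=-11
after sub esi, edi: esi=11-(-11)=22
after add edx, 4: edx=0+4=4
after sub ebx, 1: ebx=7-1=6
cmp ebx, 4  (cmp 6,4)
jg L0: taken
after mov esi, [edx]: esi=M[4]=2
after sub edi, esi: edi=(-11)-2=-13
after sub esi, edi: esi=2-(-13)=15
after add edx, 4: edx=4+4=8
after sub ebx, 1: ebx=6-1=5
cmp ebx, 4  (cmp 5,4)
jg L0: taken
after mov esi, [edx]: esi=M[8]=0
after sub edi, esi: edi=(-13)-0=-13
after sub esi, edi: esi=0-(-13)=13
after add edx, 4: edx=8+4=12
after sub ebx, 1: ebx=5-1=4
cmp ebx, 4  (cmp 4,4)
jg L0: not taken
after sub edi, esi: edi=(-13)-13=-26
mov [0], edi → M[0]=-26
halt.
Total executed instructions: 28.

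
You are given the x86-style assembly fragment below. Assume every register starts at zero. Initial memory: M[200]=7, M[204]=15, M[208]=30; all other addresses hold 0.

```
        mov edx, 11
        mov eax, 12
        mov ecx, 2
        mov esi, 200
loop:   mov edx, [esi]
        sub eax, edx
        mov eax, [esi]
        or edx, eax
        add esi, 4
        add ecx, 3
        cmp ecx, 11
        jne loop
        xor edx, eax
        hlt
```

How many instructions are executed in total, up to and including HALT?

30

edx=11
eax=12
ecx=2
esi=200
edx=M[200]=7
eax=12-7=5
eax=M[200]=7
edx=7|7=7
esi=200+4=204
ecx=2+3=5
cmp ecx, 11  (cmp 5,11)
jne loop: taken
edx=M[204]=15
eax=7-15=-8
eax=M[204]=15
edx=15|15=15
esi=204+4=208
ecx=5+3=8
cmp ecx, 11  (cmp 8,11)
jne loop: taken
edx=M[208]=30
eax=15-30=-15
eax=M[208]=30
edx=30|30=30
esi=208+4=212
ecx=8+3=11
cmp ecx, 11  (cmp 11,11)
jne loop: not taken
edx=30^30=0
halt.
Total executed instructions: 30.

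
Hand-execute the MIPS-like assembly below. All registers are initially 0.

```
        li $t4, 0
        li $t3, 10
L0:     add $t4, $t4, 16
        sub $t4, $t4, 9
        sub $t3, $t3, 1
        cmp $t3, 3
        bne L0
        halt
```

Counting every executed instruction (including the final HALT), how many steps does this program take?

$t4=0
$t3=10
$t4=0+16=16
$t4=16-9=7
$t3=10-1=9
cmp $t3, 3  (cmp 9,3)
bne L0: taken
$t4=7+16=23
$t4=23-9=14
$t3=9-1=8
cmp $t3, 3  (cmp 8,3)
bne L0: taken
$t4=14+16=30
$t4=30-9=21
$t3=8-1=7
cmp $t3, 3  (cmp 7,3)
bne L0: taken
$t4=21+16=37
$t4=37-9=28
$t3=7-1=6
cmp $t3, 3  (cmp 6,3)
bne L0: taken
$t4=28+16=44
$t4=44-9=35
$t3=6-1=5
cmp $t3, 3  (cmp 5,3)
bne L0: taken
$t4=35+16=51
$t4=51-9=42
$t3=5-1=4
cmp $t3, 3  (cmp 4,3)
bne L0: taken
$t4=42+16=58
$t4=58-9=49
$t3=4-1=3
cmp $t3, 3  (cmp 3,3)
bne L0: not taken
halt.
Total executed instructions: 38.

38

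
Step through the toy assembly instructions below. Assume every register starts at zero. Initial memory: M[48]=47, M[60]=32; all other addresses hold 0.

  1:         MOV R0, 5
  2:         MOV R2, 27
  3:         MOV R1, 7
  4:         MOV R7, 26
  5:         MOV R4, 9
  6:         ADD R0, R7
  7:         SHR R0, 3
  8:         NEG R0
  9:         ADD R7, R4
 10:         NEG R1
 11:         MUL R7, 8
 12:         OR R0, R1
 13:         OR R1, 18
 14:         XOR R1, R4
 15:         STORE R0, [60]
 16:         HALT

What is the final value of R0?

R0=5
R2=27
R1=7
R7=26
R4=9
R0=5+26=31
R0=31>>3=3
R0=-(3)=-3
R7=26+9=35
R1=-(7)=-7
R7=35*8=280
R0=(-3)|(-7)=-3
R1=(-7)|18=-5
R1=(-5)^9=-14
STORE R0, [60] → M[60]=-3
halt.

-3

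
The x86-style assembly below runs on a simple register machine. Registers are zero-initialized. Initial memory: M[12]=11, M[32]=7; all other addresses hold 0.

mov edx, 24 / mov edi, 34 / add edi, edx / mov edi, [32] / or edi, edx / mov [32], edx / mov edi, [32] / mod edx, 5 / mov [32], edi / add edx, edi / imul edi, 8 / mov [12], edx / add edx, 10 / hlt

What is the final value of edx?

mov edx, 24 → edx=24
mov edi, 34 → edi=34
add edi, edx → edi=34+24=58
mov edi, [32] → edi=M[32]=7
or edi, edx → edi=7|24=31
mov [32], edx → M[32]=24
mov edi, [32] → edi=M[32]=24
mod edx, 5 → edx=24%5=4
mov [32], edi → M[32]=24
add edx, edi → edx=4+24=28
imul edi, 8 → edi=24*8=192
mov [12], edx → M[12]=28
add edx, 10 → edx=28+10=38
halt.

38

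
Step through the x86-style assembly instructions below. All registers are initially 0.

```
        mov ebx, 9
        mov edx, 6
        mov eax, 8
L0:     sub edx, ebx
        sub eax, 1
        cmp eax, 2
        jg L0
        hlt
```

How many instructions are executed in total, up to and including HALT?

28

after mov ebx, 9: ebx=9
after mov edx, 6: edx=6
after mov eax, 8: eax=8
after sub edx, ebx: edx=6-9=-3
after sub eax, 1: eax=8-1=7
cmp eax, 2  (cmp 7,2)
jg L0: taken
after sub edx, ebx: edx=(-3)-9=-12
after sub eax, 1: eax=7-1=6
cmp eax, 2  (cmp 6,2)
jg L0: taken
after sub edx, ebx: edx=(-12)-9=-21
after sub eax, 1: eax=6-1=5
cmp eax, 2  (cmp 5,2)
jg L0: taken
after sub edx, ebx: edx=(-21)-9=-30
after sub eax, 1: eax=5-1=4
cmp eax, 2  (cmp 4,2)
jg L0: taken
after sub edx, ebx: edx=(-30)-9=-39
after sub eax, 1: eax=4-1=3
cmp eax, 2  (cmp 3,2)
jg L0: taken
after sub edx, ebx: edx=(-39)-9=-48
after sub eax, 1: eax=3-1=2
cmp eax, 2  (cmp 2,2)
jg L0: not taken
halt.
Total executed instructions: 28.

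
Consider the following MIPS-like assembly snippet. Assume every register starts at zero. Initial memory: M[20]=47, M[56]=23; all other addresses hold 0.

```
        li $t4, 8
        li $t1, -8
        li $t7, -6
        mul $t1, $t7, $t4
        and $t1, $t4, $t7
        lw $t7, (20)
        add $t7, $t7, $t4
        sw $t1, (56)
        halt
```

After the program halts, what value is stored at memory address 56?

li $t4, 8 → $t4=8
li $t1, -8 → $t1=-8
li $t7, -6 → $t7=-6
mul $t1, $t7, $t4 → $t1=(-6)*8=-48
and $t1, $t4, $t7 → $t1=8&(-6)=8
lw $t7, (20) → $t7=M[20]=47
add $t7, $t7, $t4 → $t7=47+8=55
sw $t1, (56) → M[56]=8
halt.

8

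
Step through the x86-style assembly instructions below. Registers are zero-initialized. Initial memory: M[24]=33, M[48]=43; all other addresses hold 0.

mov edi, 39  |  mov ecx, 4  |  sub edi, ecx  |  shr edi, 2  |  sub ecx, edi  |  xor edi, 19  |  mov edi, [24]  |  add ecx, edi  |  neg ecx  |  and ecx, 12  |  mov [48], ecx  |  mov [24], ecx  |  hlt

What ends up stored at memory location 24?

edi=39
ecx=4
edi=39-4=35
edi=35>>2=8
ecx=4-8=-4
edi=8^19=27
edi=M[24]=33
ecx=(-4)+33=29
ecx=-(29)=-29
ecx=(-29)&12=0
mov [48], ecx → M[48]=0
mov [24], ecx → M[24]=0
halt.

0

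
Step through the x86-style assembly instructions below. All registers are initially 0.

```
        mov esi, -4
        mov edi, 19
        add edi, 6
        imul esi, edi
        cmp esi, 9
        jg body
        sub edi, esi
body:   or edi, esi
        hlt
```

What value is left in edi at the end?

mov esi, -4 → esi=-4
mov edi, 19 → edi=19
add edi, 6 → edi=19+6=25
imul esi, edi → esi=(-4)*25=-100
cmp esi, 9  (cmp -100,9)
jg body: not taken
sub edi, esi → edi=25-(-100)=125
or edi, esi → edi=125|(-100)=-3
halt.

-3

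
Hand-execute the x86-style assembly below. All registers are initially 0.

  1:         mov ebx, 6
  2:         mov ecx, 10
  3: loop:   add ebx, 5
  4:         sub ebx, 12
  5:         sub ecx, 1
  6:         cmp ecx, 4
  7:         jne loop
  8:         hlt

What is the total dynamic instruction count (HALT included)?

mov ebx, 6 → ebx=6
mov ecx, 10 → ecx=10
add ebx, 5 → ebx=6+5=11
sub ebx, 12 → ebx=11-12=-1
sub ecx, 1 → ecx=10-1=9
cmp ecx, 4  (cmp 9,4)
jne loop: taken
add ebx, 5 → ebx=(-1)+5=4
sub ebx, 12 → ebx=4-12=-8
sub ecx, 1 → ecx=9-1=8
cmp ecx, 4  (cmp 8,4)
jne loop: taken
add ebx, 5 → ebx=(-8)+5=-3
sub ebx, 12 → ebx=(-3)-12=-15
sub ecx, 1 → ecx=8-1=7
cmp ecx, 4  (cmp 7,4)
jne loop: taken
add ebx, 5 → ebx=(-15)+5=-10
sub ebx, 12 → ebx=(-10)-12=-22
sub ecx, 1 → ecx=7-1=6
cmp ecx, 4  (cmp 6,4)
jne loop: taken
add ebx, 5 → ebx=(-22)+5=-17
sub ebx, 12 → ebx=(-17)-12=-29
sub ecx, 1 → ecx=6-1=5
cmp ecx, 4  (cmp 5,4)
jne loop: taken
add ebx, 5 → ebx=(-29)+5=-24
sub ebx, 12 → ebx=(-24)-12=-36
sub ecx, 1 → ecx=5-1=4
cmp ecx, 4  (cmp 4,4)
jne loop: not taken
halt.
Total executed instructions: 33.

33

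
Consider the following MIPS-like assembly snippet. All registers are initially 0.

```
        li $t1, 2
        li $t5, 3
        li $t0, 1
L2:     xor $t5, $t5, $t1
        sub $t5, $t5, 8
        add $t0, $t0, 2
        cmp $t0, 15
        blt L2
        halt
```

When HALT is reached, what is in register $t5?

li $t1, 2 → $t1=2
li $t5, 3 → $t5=3
li $t0, 1 → $t0=1
xor $t5, $t5, $t1 → $t5=3^2=1
sub $t5, $t5, 8 → $t5=1-8=-7
add $t0, $t0, 2 → $t0=1+2=3
cmp $t0, 15  (cmp 3,15)
blt L2: taken
xor $t5, $t5, $t1 → $t5=(-7)^2=-5
sub $t5, $t5, 8 → $t5=(-5)-8=-13
add $t0, $t0, 2 → $t0=3+2=5
cmp $t0, 15  (cmp 5,15)
blt L2: taken
xor $t5, $t5, $t1 → $t5=(-13)^2=-15
sub $t5, $t5, 8 → $t5=(-15)-8=-23
add $t0, $t0, 2 → $t0=5+2=7
cmp $t0, 15  (cmp 7,15)
blt L2: taken
xor $t5, $t5, $t1 → $t5=(-23)^2=-21
sub $t5, $t5, 8 → $t5=(-21)-8=-29
add $t0, $t0, 2 → $t0=7+2=9
cmp $t0, 15  (cmp 9,15)
blt L2: taken
xor $t5, $t5, $t1 → $t5=(-29)^2=-31
sub $t5, $t5, 8 → $t5=(-31)-8=-39
add $t0, $t0, 2 → $t0=9+2=11
cmp $t0, 15  (cmp 11,15)
blt L2: taken
xor $t5, $t5, $t1 → $t5=(-39)^2=-37
sub $t5, $t5, 8 → $t5=(-37)-8=-45
add $t0, $t0, 2 → $t0=11+2=13
cmp $t0, 15  (cmp 13,15)
blt L2: taken
xor $t5, $t5, $t1 → $t5=(-45)^2=-47
sub $t5, $t5, 8 → $t5=(-47)-8=-55
add $t0, $t0, 2 → $t0=13+2=15
cmp $t0, 15  (cmp 15,15)
blt L2: not taken
halt.

-55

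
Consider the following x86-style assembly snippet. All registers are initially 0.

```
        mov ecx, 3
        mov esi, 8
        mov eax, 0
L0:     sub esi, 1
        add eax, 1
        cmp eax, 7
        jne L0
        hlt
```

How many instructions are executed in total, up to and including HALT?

mov ecx, 3 → ecx=3
mov esi, 8 → esi=8
mov eax, 0 → eax=0
sub esi, 1 → esi=8-1=7
add eax, 1 → eax=0+1=1
cmp eax, 7  (cmp 1,7)
jne L0: taken
sub esi, 1 → esi=7-1=6
add eax, 1 → eax=1+1=2
cmp eax, 7  (cmp 2,7)
jne L0: taken
sub esi, 1 → esi=6-1=5
add eax, 1 → eax=2+1=3
cmp eax, 7  (cmp 3,7)
jne L0: taken
sub esi, 1 → esi=5-1=4
add eax, 1 → eax=3+1=4
cmp eax, 7  (cmp 4,7)
jne L0: taken
sub esi, 1 → esi=4-1=3
add eax, 1 → eax=4+1=5
cmp eax, 7  (cmp 5,7)
jne L0: taken
sub esi, 1 → esi=3-1=2
add eax, 1 → eax=5+1=6
cmp eax, 7  (cmp 6,7)
jne L0: taken
sub esi, 1 → esi=2-1=1
add eax, 1 → eax=6+1=7
cmp eax, 7  (cmp 7,7)
jne L0: not taken
halt.
Total executed instructions: 32.

32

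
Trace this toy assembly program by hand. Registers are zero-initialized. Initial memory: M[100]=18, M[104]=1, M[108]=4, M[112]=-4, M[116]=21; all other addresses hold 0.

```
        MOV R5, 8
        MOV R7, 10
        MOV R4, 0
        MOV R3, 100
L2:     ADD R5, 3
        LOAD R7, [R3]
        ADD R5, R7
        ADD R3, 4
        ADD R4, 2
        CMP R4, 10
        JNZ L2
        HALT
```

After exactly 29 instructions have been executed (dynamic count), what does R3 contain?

116

after MOV R5, 8: R5=8
after MOV R7, 10: R7=10
after MOV R4, 0: R4=0
after MOV R3, 100: R3=100
after ADD R5, 3: R5=8+3=11
after LOAD R7, [R3]: R7=M[100]=18
after ADD R5, R7: R5=11+18=29
after ADD R3, 4: R3=100+4=104
after ADD R4, 2: R4=0+2=2
CMP R4, 10  (cmp 2,10)
JNZ L2: taken
after ADD R5, 3: R5=29+3=32
after LOAD R7, [R3]: R7=M[104]=1
after ADD R5, R7: R5=32+1=33
after ADD R3, 4: R3=104+4=108
after ADD R4, 2: R4=2+2=4
CMP R4, 10  (cmp 4,10)
JNZ L2: taken
after ADD R5, 3: R5=33+3=36
after LOAD R7, [R3]: R7=M[108]=4
after ADD R5, R7: R5=36+4=40
after ADD R3, 4: R3=108+4=112
after ADD R4, 2: R4=4+2=6
CMP R4, 10  (cmp 6,10)
JNZ L2: taken
after ADD R5, 3: R5=40+3=43
after LOAD R7, [R3]: R7=M[112]=-4
after ADD R5, R7: R5=43+(-4)=39
after ADD R3, 4: R3=112+4=116
After step 29: R3 = 116.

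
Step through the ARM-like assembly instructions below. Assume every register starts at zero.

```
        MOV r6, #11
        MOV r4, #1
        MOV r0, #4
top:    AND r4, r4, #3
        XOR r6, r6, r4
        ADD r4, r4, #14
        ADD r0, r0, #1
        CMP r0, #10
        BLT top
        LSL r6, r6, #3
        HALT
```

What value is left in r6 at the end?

after MOV r6, #11: r6=11
after MOV r4, #1: r4=1
after MOV r0, #4: r0=4
after AND r4, r4, #3: r4=1&3=1
after XOR r6, r6, r4: r6=11^1=10
after ADD r4, r4, #14: r4=1+14=15
after ADD r0, r0, #1: r0=4+1=5
CMP r0, #10  (cmp 5,10)
BLT top: taken
after AND r4, r4, #3: r4=15&3=3
after XOR r6, r6, r4: r6=10^3=9
after ADD r4, r4, #14: r4=3+14=17
after ADD r0, r0, #1: r0=5+1=6
CMP r0, #10  (cmp 6,10)
BLT top: taken
after AND r4, r4, #3: r4=17&3=1
after XOR r6, r6, r4: r6=9^1=8
after ADD r4, r4, #14: r4=1+14=15
after ADD r0, r0, #1: r0=6+1=7
CMP r0, #10  (cmp 7,10)
BLT top: taken
after AND r4, r4, #3: r4=15&3=3
after XOR r6, r6, r4: r6=8^3=11
after ADD r4, r4, #14: r4=3+14=17
after ADD r0, r0, #1: r0=7+1=8
CMP r0, #10  (cmp 8,10)
BLT top: taken
after AND r4, r4, #3: r4=17&3=1
after XOR r6, r6, r4: r6=11^1=10
after ADD r4, r4, #14: r4=1+14=15
after ADD r0, r0, #1: r0=8+1=9
CMP r0, #10  (cmp 9,10)
BLT top: taken
after AND r4, r4, #3: r4=15&3=3
after XOR r6, r6, r4: r6=10^3=9
after ADD r4, r4, #14: r4=3+14=17
after ADD r0, r0, #1: r0=9+1=10
CMP r0, #10  (cmp 10,10)
BLT top: not taken
after LSL r6, r6, #3: r6=9<<3=72
halt.

72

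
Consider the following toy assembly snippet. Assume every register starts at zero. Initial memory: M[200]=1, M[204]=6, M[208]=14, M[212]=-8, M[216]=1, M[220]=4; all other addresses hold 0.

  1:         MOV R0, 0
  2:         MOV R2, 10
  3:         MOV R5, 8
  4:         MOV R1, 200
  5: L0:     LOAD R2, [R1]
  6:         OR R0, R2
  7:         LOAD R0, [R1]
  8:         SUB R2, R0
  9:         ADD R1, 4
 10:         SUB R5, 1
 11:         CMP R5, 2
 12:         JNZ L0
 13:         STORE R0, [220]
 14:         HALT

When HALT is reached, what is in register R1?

224

R0=0
R2=10
R5=8
R1=200
R2=M[200]=1
R0=0|1=1
R0=M[200]=1
R2=1-1=0
R1=200+4=204
R5=8-1=7
CMP R5, 2  (cmp 7,2)
JNZ L0: taken
R2=M[204]=6
R0=1|6=7
R0=M[204]=6
R2=6-6=0
R1=204+4=208
R5=7-1=6
CMP R5, 2  (cmp 6,2)
JNZ L0: taken
R2=M[208]=14
R0=6|14=14
R0=M[208]=14
R2=14-14=0
R1=208+4=212
R5=6-1=5
CMP R5, 2  (cmp 5,2)
JNZ L0: taken
R2=M[212]=-8
R0=14|(-8)=-2
R0=M[212]=-8
R2=(-8)-(-8)=0
R1=212+4=216
R5=5-1=4
CMP R5, 2  (cmp 4,2)
JNZ L0: taken
R2=M[216]=1
R0=(-8)|1=-7
R0=M[216]=1
R2=1-1=0
R1=216+4=220
R5=4-1=3
CMP R5, 2  (cmp 3,2)
JNZ L0: taken
R2=M[220]=4
R0=1|4=5
R0=M[220]=4
R2=4-4=0
R1=220+4=224
R5=3-1=2
CMP R5, 2  (cmp 2,2)
JNZ L0: not taken
STORE R0, [220] → M[220]=4
halt.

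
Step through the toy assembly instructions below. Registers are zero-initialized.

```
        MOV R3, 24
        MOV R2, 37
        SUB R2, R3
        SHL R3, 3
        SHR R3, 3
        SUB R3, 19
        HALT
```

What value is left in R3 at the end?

5

MOV R3, 24 → R3=24
MOV R2, 37 → R2=37
SUB R2, R3 → R2=37-24=13
SHL R3, 3 → R3=24<<3=192
SHR R3, 3 → R3=192>>3=24
SUB R3, 19 → R3=24-19=5
halt.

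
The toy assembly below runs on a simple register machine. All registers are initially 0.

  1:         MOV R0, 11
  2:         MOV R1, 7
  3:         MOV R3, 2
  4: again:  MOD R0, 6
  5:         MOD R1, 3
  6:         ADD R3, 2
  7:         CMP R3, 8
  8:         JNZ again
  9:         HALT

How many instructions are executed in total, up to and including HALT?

after MOV R0, 11: R0=11
after MOV R1, 7: R1=7
after MOV R3, 2: R3=2
after MOD R0, 6: R0=11%6=5
after MOD R1, 3: R1=7%3=1
after ADD R3, 2: R3=2+2=4
CMP R3, 8  (cmp 4,8)
JNZ again: taken
after MOD R0, 6: R0=5%6=5
after MOD R1, 3: R1=1%3=1
after ADD R3, 2: R3=4+2=6
CMP R3, 8  (cmp 6,8)
JNZ again: taken
after MOD R0, 6: R0=5%6=5
after MOD R1, 3: R1=1%3=1
after ADD R3, 2: R3=6+2=8
CMP R3, 8  (cmp 8,8)
JNZ again: not taken
halt.
Total executed instructions: 19.

19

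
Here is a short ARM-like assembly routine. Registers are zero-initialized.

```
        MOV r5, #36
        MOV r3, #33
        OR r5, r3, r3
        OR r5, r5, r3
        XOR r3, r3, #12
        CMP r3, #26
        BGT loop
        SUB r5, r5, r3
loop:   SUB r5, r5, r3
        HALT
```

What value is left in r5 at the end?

after MOV r5, #36: r5=36
after MOV r3, #33: r3=33
after OR r5, r3, r3: r5=33|33=33
after OR r5, r5, r3: r5=33|33=33
after XOR r3, r3, #12: r3=33^12=45
CMP r3, #26  (cmp 45,26)
BGT loop: taken
after SUB r5, r5, r3: r5=33-45=-12
halt.

-12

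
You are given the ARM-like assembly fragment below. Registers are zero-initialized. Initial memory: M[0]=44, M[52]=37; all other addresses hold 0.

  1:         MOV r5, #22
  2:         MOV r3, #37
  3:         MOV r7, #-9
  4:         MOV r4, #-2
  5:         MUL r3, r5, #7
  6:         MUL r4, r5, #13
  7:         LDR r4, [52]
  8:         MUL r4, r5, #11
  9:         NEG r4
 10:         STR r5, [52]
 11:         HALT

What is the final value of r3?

MOV r5, #22 → r5=22
MOV r3, #37 → r3=37
MOV r7, #-9 → r7=-9
MOV r4, #-2 → r4=-2
MUL r3, r5, #7 → r3=22*7=154
MUL r4, r5, #13 → r4=22*13=286
LDR r4, [52] → r4=M[52]=37
MUL r4, r5, #11 → r4=22*11=242
NEG r4 → r4=-(242)=-242
STR r5, [52] → M[52]=22
halt.

154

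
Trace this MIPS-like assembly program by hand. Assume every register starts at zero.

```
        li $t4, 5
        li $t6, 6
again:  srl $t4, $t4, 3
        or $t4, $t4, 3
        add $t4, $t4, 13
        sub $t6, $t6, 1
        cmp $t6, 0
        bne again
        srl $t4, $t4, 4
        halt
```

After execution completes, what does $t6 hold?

0

after li $t4, 5: $t4=5
after li $t6, 6: $t6=6
after srl $t4, $t4, 3: $t4=5>>3=0
after or $t4, $t4, 3: $t4=0|3=3
after add $t4, $t4, 13: $t4=3+13=16
after sub $t6, $t6, 1: $t6=6-1=5
cmp $t6, 0  (cmp 5,0)
bne again: taken
after srl $t4, $t4, 3: $t4=16>>3=2
after or $t4, $t4, 3: $t4=2|3=3
after add $t4, $t4, 13: $t4=3+13=16
after sub $t6, $t6, 1: $t6=5-1=4
cmp $t6, 0  (cmp 4,0)
bne again: taken
after srl $t4, $t4, 3: $t4=16>>3=2
after or $t4, $t4, 3: $t4=2|3=3
after add $t4, $t4, 13: $t4=3+13=16
after sub $t6, $t6, 1: $t6=4-1=3
cmp $t6, 0  (cmp 3,0)
bne again: taken
after srl $t4, $t4, 3: $t4=16>>3=2
after or $t4, $t4, 3: $t4=2|3=3
after add $t4, $t4, 13: $t4=3+13=16
after sub $t6, $t6, 1: $t6=3-1=2
cmp $t6, 0  (cmp 2,0)
bne again: taken
after srl $t4, $t4, 3: $t4=16>>3=2
after or $t4, $t4, 3: $t4=2|3=3
after add $t4, $t4, 13: $t4=3+13=16
after sub $t6, $t6, 1: $t6=2-1=1
cmp $t6, 0  (cmp 1,0)
bne again: taken
after srl $t4, $t4, 3: $t4=16>>3=2
after or $t4, $t4, 3: $t4=2|3=3
after add $t4, $t4, 13: $t4=3+13=16
after sub $t6, $t6, 1: $t6=1-1=0
cmp $t6, 0  (cmp 0,0)
bne again: not taken
after srl $t4, $t4, 4: $t4=16>>4=1
halt.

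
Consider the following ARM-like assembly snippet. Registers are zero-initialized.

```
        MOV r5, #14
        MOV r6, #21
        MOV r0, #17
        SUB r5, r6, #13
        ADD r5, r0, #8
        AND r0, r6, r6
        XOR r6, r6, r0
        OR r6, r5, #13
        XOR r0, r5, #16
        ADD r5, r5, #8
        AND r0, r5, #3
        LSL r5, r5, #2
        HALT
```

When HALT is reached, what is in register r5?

after MOV r5, #14: r5=14
after MOV r6, #21: r6=21
after MOV r0, #17: r0=17
after SUB r5, r6, #13: r5=21-13=8
after ADD r5, r0, #8: r5=17+8=25
after AND r0, r6, r6: r0=21&21=21
after XOR r6, r6, r0: r6=21^21=0
after OR r6, r5, #13: r6=25|13=29
after XOR r0, r5, #16: r0=25^16=9
after ADD r5, r5, #8: r5=25+8=33
after AND r0, r5, #3: r0=33&3=1
after LSL r5, r5, #2: r5=33<<2=132
halt.

132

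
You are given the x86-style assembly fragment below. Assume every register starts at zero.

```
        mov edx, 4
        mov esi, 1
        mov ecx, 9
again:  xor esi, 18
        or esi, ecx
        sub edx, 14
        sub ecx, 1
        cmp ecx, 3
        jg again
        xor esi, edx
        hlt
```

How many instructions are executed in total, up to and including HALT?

after mov edx, 4: edx=4
after mov esi, 1: esi=1
after mov ecx, 9: ecx=9
after xor esi, 18: esi=1^18=19
after or esi, ecx: esi=19|9=27
after sub edx, 14: edx=4-14=-10
after sub ecx, 1: ecx=9-1=8
cmp ecx, 3  (cmp 8,3)
jg again: taken
after xor esi, 18: esi=27^18=9
after or esi, ecx: esi=9|8=9
after sub edx, 14: edx=(-10)-14=-24
after sub ecx, 1: ecx=8-1=7
cmp ecx, 3  (cmp 7,3)
jg again: taken
after xor esi, 18: esi=9^18=27
after or esi, ecx: esi=27|7=31
after sub edx, 14: edx=(-24)-14=-38
after sub ecx, 1: ecx=7-1=6
cmp ecx, 3  (cmp 6,3)
jg again: taken
after xor esi, 18: esi=31^18=13
after or esi, ecx: esi=13|6=15
after sub edx, 14: edx=(-38)-14=-52
after sub ecx, 1: ecx=6-1=5
cmp ecx, 3  (cmp 5,3)
jg again: taken
after xor esi, 18: esi=15^18=29
after or esi, ecx: esi=29|5=29
after sub edx, 14: edx=(-52)-14=-66
after sub ecx, 1: ecx=5-1=4
cmp ecx, 3  (cmp 4,3)
jg again: taken
after xor esi, 18: esi=29^18=15
after or esi, ecx: esi=15|4=15
after sub edx, 14: edx=(-66)-14=-80
after sub ecx, 1: ecx=4-1=3
cmp ecx, 3  (cmp 3,3)
jg again: not taken
after xor esi, edx: esi=15^(-80)=-65
halt.
Total executed instructions: 41.

41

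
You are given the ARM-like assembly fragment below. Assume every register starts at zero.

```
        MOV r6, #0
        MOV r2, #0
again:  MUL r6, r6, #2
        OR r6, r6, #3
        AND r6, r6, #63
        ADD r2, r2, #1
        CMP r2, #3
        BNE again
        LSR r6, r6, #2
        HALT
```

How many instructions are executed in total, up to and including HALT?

MOV r6, #0 → r6=0
MOV r2, #0 → r2=0
MUL r6, r6, #2 → r6=0*2=0
OR r6, r6, #3 → r6=0|3=3
AND r6, r6, #63 → r6=3&63=3
ADD r2, r2, #1 → r2=0+1=1
CMP r2, #3  (cmp 1,3)
BNE again: taken
MUL r6, r6, #2 → r6=3*2=6
OR r6, r6, #3 → r6=6|3=7
AND r6, r6, #63 → r6=7&63=7
ADD r2, r2, #1 → r2=1+1=2
CMP r2, #3  (cmp 2,3)
BNE again: taken
MUL r6, r6, #2 → r6=7*2=14
OR r6, r6, #3 → r6=14|3=15
AND r6, r6, #63 → r6=15&63=15
ADD r2, r2, #1 → r2=2+1=3
CMP r2, #3  (cmp 3,3)
BNE again: not taken
LSR r6, r6, #2 → r6=15>>2=3
halt.
Total executed instructions: 22.

22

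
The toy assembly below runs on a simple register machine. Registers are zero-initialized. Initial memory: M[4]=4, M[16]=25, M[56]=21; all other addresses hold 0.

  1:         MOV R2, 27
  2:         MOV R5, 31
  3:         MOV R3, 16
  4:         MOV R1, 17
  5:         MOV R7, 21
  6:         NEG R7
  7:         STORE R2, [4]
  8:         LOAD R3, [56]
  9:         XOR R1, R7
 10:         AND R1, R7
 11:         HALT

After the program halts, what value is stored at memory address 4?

27

after MOV R2, 27: R2=27
after MOV R5, 31: R5=31
after MOV R3, 16: R3=16
after MOV R1, 17: R1=17
after MOV R7, 21: R7=21
after NEG R7: R7=-(21)=-21
STORE R2, [4] → M[4]=27
after LOAD R3, [56]: R3=M[56]=21
after XOR R1, R7: R1=17^(-21)=-6
after AND R1, R7: R1=(-6)&(-21)=-22
halt.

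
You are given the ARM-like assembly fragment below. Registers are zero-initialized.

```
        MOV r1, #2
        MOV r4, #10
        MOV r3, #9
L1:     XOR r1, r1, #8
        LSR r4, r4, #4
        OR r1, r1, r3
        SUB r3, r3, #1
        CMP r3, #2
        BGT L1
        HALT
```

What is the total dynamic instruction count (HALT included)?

46

after MOV r1, #2: r1=2
after MOV r4, #10: r4=10
after MOV r3, #9: r3=9
after XOR r1, r1, #8: r1=2^8=10
after LSR r4, r4, #4: r4=10>>4=0
after OR r1, r1, r3: r1=10|9=11
after SUB r3, r3, #1: r3=9-1=8
CMP r3, #2  (cmp 8,2)
BGT L1: taken
after XOR r1, r1, #8: r1=11^8=3
after LSR r4, r4, #4: r4=0>>4=0
after OR r1, r1, r3: r1=3|8=11
after SUB r3, r3, #1: r3=8-1=7
CMP r3, #2  (cmp 7,2)
BGT L1: taken
after XOR r1, r1, #8: r1=11^8=3
after LSR r4, r4, #4: r4=0>>4=0
after OR r1, r1, r3: r1=3|7=7
after SUB r3, r3, #1: r3=7-1=6
CMP r3, #2  (cmp 6,2)
BGT L1: taken
after XOR r1, r1, #8: r1=7^8=15
after LSR r4, r4, #4: r4=0>>4=0
after OR r1, r1, r3: r1=15|6=15
after SUB r3, r3, #1: r3=6-1=5
CMP r3, #2  (cmp 5,2)
BGT L1: taken
after XOR r1, r1, #8: r1=15^8=7
after LSR r4, r4, #4: r4=0>>4=0
after OR r1, r1, r3: r1=7|5=7
after SUB r3, r3, #1: r3=5-1=4
CMP r3, #2  (cmp 4,2)
BGT L1: taken
after XOR r1, r1, #8: r1=7^8=15
after LSR r4, r4, #4: r4=0>>4=0
after OR r1, r1, r3: r1=15|4=15
after SUB r3, r3, #1: r3=4-1=3
CMP r3, #2  (cmp 3,2)
BGT L1: taken
after XOR r1, r1, #8: r1=15^8=7
after LSR r4, r4, #4: r4=0>>4=0
after OR r1, r1, r3: r1=7|3=7
after SUB r3, r3, #1: r3=3-1=2
CMP r3, #2  (cmp 2,2)
BGT L1: not taken
halt.
Total executed instructions: 46.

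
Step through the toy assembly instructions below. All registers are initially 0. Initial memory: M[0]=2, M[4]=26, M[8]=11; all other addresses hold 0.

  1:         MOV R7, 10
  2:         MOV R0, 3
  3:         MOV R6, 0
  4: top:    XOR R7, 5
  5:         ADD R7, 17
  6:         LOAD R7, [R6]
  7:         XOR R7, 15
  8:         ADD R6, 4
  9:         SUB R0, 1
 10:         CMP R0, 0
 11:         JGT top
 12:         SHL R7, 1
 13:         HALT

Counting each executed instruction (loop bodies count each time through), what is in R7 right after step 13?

25

R7=10
R0=3
R6=0
R7=10^5=15
R7=15+17=32
R7=M[0]=2
R7=2^15=13
R6=0+4=4
R0=3-1=2
CMP R0, 0  (cmp 2,0)
JGT top: taken
R7=13^5=8
R7=8+17=25
After step 13: R7 = 25.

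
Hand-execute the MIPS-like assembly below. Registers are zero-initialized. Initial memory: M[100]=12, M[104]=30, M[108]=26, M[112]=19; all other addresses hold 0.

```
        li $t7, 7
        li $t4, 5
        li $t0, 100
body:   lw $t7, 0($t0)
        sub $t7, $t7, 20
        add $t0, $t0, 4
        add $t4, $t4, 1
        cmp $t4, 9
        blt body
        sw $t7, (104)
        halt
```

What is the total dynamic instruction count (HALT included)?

$t7=7
$t4=5
$t0=100
$t7=M[100]=12
$t7=12-20=-8
$t0=100+4=104
$t4=5+1=6
cmp $t4, 9  (cmp 6,9)
blt body: taken
$t7=M[104]=30
$t7=30-20=10
$t0=104+4=108
$t4=6+1=7
cmp $t4, 9  (cmp 7,9)
blt body: taken
$t7=M[108]=26
$t7=26-20=6
$t0=108+4=112
$t4=7+1=8
cmp $t4, 9  (cmp 8,9)
blt body: taken
$t7=M[112]=19
$t7=19-20=-1
$t0=112+4=116
$t4=8+1=9
cmp $t4, 9  (cmp 9,9)
blt body: not taken
sw $t7, (104) → M[104]=-1
halt.
Total executed instructions: 29.

29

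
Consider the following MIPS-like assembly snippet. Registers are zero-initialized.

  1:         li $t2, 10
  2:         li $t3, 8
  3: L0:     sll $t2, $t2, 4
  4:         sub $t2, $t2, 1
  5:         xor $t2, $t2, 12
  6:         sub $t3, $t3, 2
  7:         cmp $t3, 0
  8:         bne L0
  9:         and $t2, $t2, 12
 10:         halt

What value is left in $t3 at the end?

after li $t2, 10: $t2=10
after li $t3, 8: $t3=8
after sll $t2, $t2, 4: $t2=10<<4=160
after sub $t2, $t2, 1: $t2=160-1=159
after xor $t2, $t2, 12: $t2=159^12=147
after sub $t3, $t3, 2: $t3=8-2=6
cmp $t3, 0  (cmp 6,0)
bne L0: taken
after sll $t2, $t2, 4: $t2=147<<4=2352
after sub $t2, $t2, 1: $t2=2352-1=2351
after xor $t2, $t2, 12: $t2=2351^12=2339
after sub $t3, $t3, 2: $t3=6-2=4
cmp $t3, 0  (cmp 4,0)
bne L0: taken
after sll $t2, $t2, 4: $t2=2339<<4=37424
after sub $t2, $t2, 1: $t2=37424-1=37423
after xor $t2, $t2, 12: $t2=37423^12=37411
after sub $t3, $t3, 2: $t3=4-2=2
cmp $t3, 0  (cmp 2,0)
bne L0: taken
after sll $t2, $t2, 4: $t2=37411<<4=598576
after sub $t2, $t2, 1: $t2=598576-1=598575
after xor $t2, $t2, 12: $t2=598575^12=598563
after sub $t3, $t3, 2: $t3=2-2=0
cmp $t3, 0  (cmp 0,0)
bne L0: not taken
after and $t2, $t2, 12: $t2=598563&12=0
halt.

0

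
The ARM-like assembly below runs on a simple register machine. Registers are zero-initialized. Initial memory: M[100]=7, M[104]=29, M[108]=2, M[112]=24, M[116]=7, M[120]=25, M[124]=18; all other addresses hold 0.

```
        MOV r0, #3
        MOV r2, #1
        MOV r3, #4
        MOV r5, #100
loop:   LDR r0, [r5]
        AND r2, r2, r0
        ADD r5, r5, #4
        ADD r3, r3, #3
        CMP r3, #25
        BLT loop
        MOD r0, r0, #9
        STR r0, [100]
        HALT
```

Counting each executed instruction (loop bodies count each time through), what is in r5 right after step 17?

108

after MOV r0, #3: r0=3
after MOV r2, #1: r2=1
after MOV r3, #4: r3=4
after MOV r5, #100: r5=100
after LDR r0, [r5]: r0=M[100]=7
after AND r2, r2, r0: r2=1&7=1
after ADD r5, r5, #4: r5=100+4=104
after ADD r3, r3, #3: r3=4+3=7
CMP r3, #25  (cmp 7,25)
BLT loop: taken
after LDR r0, [r5]: r0=M[104]=29
after AND r2, r2, r0: r2=1&29=1
after ADD r5, r5, #4: r5=104+4=108
after ADD r3, r3, #3: r3=7+3=10
CMP r3, #25  (cmp 10,25)
BLT loop: taken
after LDR r0, [r5]: r0=M[108]=2
After step 17: r5 = 108.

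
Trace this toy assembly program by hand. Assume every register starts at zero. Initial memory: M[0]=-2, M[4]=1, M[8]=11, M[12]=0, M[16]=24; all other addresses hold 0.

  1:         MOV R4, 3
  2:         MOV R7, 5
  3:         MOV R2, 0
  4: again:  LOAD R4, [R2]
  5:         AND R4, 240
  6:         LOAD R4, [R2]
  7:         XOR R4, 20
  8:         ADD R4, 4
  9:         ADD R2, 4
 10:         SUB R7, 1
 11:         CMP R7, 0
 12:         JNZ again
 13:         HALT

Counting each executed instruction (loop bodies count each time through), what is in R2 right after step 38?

after MOV R4, 3: R4=3
after MOV R7, 5: R7=5
after MOV R2, 0: R2=0
after LOAD R4, [R2]: R4=M[0]=-2
after AND R4, 240: R4=(-2)&240=240
after LOAD R4, [R2]: R4=M[0]=-2
after XOR R4, 20: R4=(-2)^20=-22
after ADD R4, 4: R4=(-22)+4=-18
after ADD R2, 4: R2=0+4=4
after SUB R7, 1: R7=5-1=4
CMP R7, 0  (cmp 4,0)
JNZ again: taken
after LOAD R4, [R2]: R4=M[4]=1
after AND R4, 240: R4=1&240=0
after LOAD R4, [R2]: R4=M[4]=1
after XOR R4, 20: R4=1^20=21
after ADD R4, 4: R4=21+4=25
after ADD R2, 4: R2=4+4=8
after SUB R7, 1: R7=4-1=3
CMP R7, 0  (cmp 3,0)
JNZ again: taken
after LOAD R4, [R2]: R4=M[8]=11
after AND R4, 240: R4=11&240=0
after LOAD R4, [R2]: R4=M[8]=11
after XOR R4, 20: R4=11^20=31
after ADD R4, 4: R4=31+4=35
after ADD R2, 4: R2=8+4=12
after SUB R7, 1: R7=3-1=2
CMP R7, 0  (cmp 2,0)
JNZ again: taken
after LOAD R4, [R2]: R4=M[12]=0
after AND R4, 240: R4=0&240=0
after LOAD R4, [R2]: R4=M[12]=0
after XOR R4, 20: R4=0^20=20
after ADD R4, 4: R4=20+4=24
after ADD R2, 4: R2=12+4=16
after SUB R7, 1: R7=2-1=1
CMP R7, 0  (cmp 1,0)
After step 38: R2 = 16.

16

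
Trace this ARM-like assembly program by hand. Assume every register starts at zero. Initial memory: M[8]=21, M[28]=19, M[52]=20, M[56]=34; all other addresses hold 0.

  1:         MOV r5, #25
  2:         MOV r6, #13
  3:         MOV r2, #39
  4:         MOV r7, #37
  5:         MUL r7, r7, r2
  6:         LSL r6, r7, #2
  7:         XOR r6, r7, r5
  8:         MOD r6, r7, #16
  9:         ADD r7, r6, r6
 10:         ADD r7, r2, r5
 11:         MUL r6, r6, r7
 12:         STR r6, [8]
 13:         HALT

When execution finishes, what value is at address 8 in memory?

after MOV r5, #25: r5=25
after MOV r6, #13: r6=13
after MOV r2, #39: r2=39
after MOV r7, #37: r7=37
after MUL r7, r7, r2: r7=37*39=1443
after LSL r6, r7, #2: r6=1443<<2=5772
after XOR r6, r7, r5: r6=1443^25=1466
after MOD r6, r7, #16: r6=1443%16=3
after ADD r7, r6, r6: r7=3+3=6
after ADD r7, r2, r5: r7=39+25=64
after MUL r6, r6, r7: r6=3*64=192
STR r6, [8] → M[8]=192
halt.

192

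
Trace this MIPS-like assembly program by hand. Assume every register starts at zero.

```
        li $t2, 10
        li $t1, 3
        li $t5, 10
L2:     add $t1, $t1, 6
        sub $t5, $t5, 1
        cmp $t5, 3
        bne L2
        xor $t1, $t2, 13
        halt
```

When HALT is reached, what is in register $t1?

after li $t2, 10: $t2=10
after li $t1, 3: $t1=3
after li $t5, 10: $t5=10
after add $t1, $t1, 6: $t1=3+6=9
after sub $t5, $t5, 1: $t5=10-1=9
cmp $t5, 3  (cmp 9,3)
bne L2: taken
after add $t1, $t1, 6: $t1=9+6=15
after sub $t5, $t5, 1: $t5=9-1=8
cmp $t5, 3  (cmp 8,3)
bne L2: taken
after add $t1, $t1, 6: $t1=15+6=21
after sub $t5, $t5, 1: $t5=8-1=7
cmp $t5, 3  (cmp 7,3)
bne L2: taken
after add $t1, $t1, 6: $t1=21+6=27
after sub $t5, $t5, 1: $t5=7-1=6
cmp $t5, 3  (cmp 6,3)
bne L2: taken
after add $t1, $t1, 6: $t1=27+6=33
after sub $t5, $t5, 1: $t5=6-1=5
cmp $t5, 3  (cmp 5,3)
bne L2: taken
after add $t1, $t1, 6: $t1=33+6=39
after sub $t5, $t5, 1: $t5=5-1=4
cmp $t5, 3  (cmp 4,3)
bne L2: taken
after add $t1, $t1, 6: $t1=39+6=45
after sub $t5, $t5, 1: $t5=4-1=3
cmp $t5, 3  (cmp 3,3)
bne L2: not taken
after xor $t1, $t2, 13: $t1=10^13=7
halt.

7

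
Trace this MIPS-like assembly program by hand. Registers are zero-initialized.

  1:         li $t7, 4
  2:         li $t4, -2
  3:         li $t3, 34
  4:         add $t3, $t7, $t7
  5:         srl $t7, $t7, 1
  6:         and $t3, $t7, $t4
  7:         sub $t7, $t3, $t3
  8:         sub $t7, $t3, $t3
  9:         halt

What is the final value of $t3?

2

after li $t7, 4: $t7=4
after li $t4, -2: $t4=-2
after li $t3, 34: $t3=34
after add $t3, $t7, $t7: $t3=4+4=8
after srl $t7, $t7, 1: $t7=4>>1=2
after and $t3, $t7, $t4: $t3=2&(-2)=2
after sub $t7, $t3, $t3: $t7=2-2=0
after sub $t7, $t3, $t3: $t7=2-2=0
halt.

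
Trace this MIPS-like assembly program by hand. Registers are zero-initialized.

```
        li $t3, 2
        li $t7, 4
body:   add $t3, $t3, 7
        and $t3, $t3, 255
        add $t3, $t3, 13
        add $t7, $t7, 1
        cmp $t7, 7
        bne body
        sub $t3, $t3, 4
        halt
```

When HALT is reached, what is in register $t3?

58

$t3=2
$t7=4
$t3=2+7=9
$t3=9&255=9
$t3=9+13=22
$t7=4+1=5
cmp $t7, 7  (cmp 5,7)
bne body: taken
$t3=22+7=29
$t3=29&255=29
$t3=29+13=42
$t7=5+1=6
cmp $t7, 7  (cmp 6,7)
bne body: taken
$t3=42+7=49
$t3=49&255=49
$t3=49+13=62
$t7=6+1=7
cmp $t7, 7  (cmp 7,7)
bne body: not taken
$t3=62-4=58
halt.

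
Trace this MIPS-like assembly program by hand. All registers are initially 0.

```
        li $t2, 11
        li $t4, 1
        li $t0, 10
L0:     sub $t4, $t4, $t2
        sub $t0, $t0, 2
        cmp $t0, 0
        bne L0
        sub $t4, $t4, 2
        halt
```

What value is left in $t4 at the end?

-56

li $t2, 11 → $t2=11
li $t4, 1 → $t4=1
li $t0, 10 → $t0=10
sub $t4, $t4, $t2 → $t4=1-11=-10
sub $t0, $t0, 2 → $t0=10-2=8
cmp $t0, 0  (cmp 8,0)
bne L0: taken
sub $t4, $t4, $t2 → $t4=(-10)-11=-21
sub $t0, $t0, 2 → $t0=8-2=6
cmp $t0, 0  (cmp 6,0)
bne L0: taken
sub $t4, $t4, $t2 → $t4=(-21)-11=-32
sub $t0, $t0, 2 → $t0=6-2=4
cmp $t0, 0  (cmp 4,0)
bne L0: taken
sub $t4, $t4, $t2 → $t4=(-32)-11=-43
sub $t0, $t0, 2 → $t0=4-2=2
cmp $t0, 0  (cmp 2,0)
bne L0: taken
sub $t4, $t4, $t2 → $t4=(-43)-11=-54
sub $t0, $t0, 2 → $t0=2-2=0
cmp $t0, 0  (cmp 0,0)
bne L0: not taken
sub $t4, $t4, 2 → $t4=(-54)-2=-56
halt.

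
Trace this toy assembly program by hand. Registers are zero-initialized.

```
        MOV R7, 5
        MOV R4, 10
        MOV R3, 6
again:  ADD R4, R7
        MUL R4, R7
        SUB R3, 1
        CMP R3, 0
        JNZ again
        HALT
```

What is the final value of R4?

after MOV R7, 5: R7=5
after MOV R4, 10: R4=10
after MOV R3, 6: R3=6
after ADD R4, R7: R4=10+5=15
after MUL R4, R7: R4=15*5=75
after SUB R3, 1: R3=6-1=5
CMP R3, 0  (cmp 5,0)
JNZ again: taken
after ADD R4, R7: R4=75+5=80
after MUL R4, R7: R4=80*5=400
after SUB R3, 1: R3=5-1=4
CMP R3, 0  (cmp 4,0)
JNZ again: taken
after ADD R4, R7: R4=400+5=405
after MUL R4, R7: R4=405*5=2025
after SUB R3, 1: R3=4-1=3
CMP R3, 0  (cmp 3,0)
JNZ again: taken
after ADD R4, R7: R4=2025+5=2030
after MUL R4, R7: R4=2030*5=10150
after SUB R3, 1: R3=3-1=2
CMP R3, 0  (cmp 2,0)
JNZ again: taken
after ADD R4, R7: R4=10150+5=10155
after MUL R4, R7: R4=10155*5=50775
after SUB R3, 1: R3=2-1=1
CMP R3, 0  (cmp 1,0)
JNZ again: taken
after ADD R4, R7: R4=50775+5=50780
after MUL R4, R7: R4=50780*5=253900
after SUB R3, 1: R3=1-1=0
CMP R3, 0  (cmp 0,0)
JNZ again: not taken
halt.

253900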